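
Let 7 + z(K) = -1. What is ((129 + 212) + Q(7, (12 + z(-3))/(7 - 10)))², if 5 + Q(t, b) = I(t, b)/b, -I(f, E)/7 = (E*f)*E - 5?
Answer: 20259001/144 ≈ 1.4069e+5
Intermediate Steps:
I(f, E) = 35 - 7*f*E² (I(f, E) = -7*((E*f)*E - 5) = -7*(f*E² - 5) = -7*(-5 + f*E²) = 35 - 7*f*E²)
z(K) = -8 (z(K) = -7 - 1 = -8)
Q(t, b) = -5 + (35 - 7*t*b²)/b
((129 + 212) + Q(7, (12 + z(-3))/(7 - 10)))² = ((129 + 212) + (-5 + 35/(((12 - 8)/(7 - 10))) - 7*(12 - 8)/(7 - 10)*7))² = (341 + (-5 + 35/((4/(-3))) - 7*4/(-3)*7))² = (341 + (-5 + 35/((4*(-⅓))) - 7*4*(-⅓)*7))² = (341 + (-5 + 35/(-4/3) - 7*(-4/3)*7))² = (341 + (-5 + 35*(-¾) + 196/3))² = (341 + (-5 - 105/4 + 196/3))² = (341 + 409/12)² = (4501/12)² = 20259001/144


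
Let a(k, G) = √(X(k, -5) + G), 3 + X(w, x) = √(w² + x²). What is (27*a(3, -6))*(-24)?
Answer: -648*I*√(9 - √34) ≈ -1153.6*I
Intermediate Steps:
X(w, x) = -3 + √(w² + x²)
a(k, G) = √(-3 + G + √(25 + k²)) (a(k, G) = √((-3 + √(k² + (-5)²)) + G) = √((-3 + √(k² + 25)) + G) = √((-3 + √(25 + k²)) + G) = √(-3 + G + √(25 + k²)))
(27*a(3, -6))*(-24) = (27*√(-3 - 6 + √(25 + 3²)))*(-24) = (27*√(-3 - 6 + √(25 + 9)))*(-24) = (27*√(-3 - 6 + √34))*(-24) = (27*√(-9 + √34))*(-24) = -648*√(-9 + √34)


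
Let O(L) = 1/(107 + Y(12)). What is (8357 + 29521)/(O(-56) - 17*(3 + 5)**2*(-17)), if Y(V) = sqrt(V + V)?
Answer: 2668087267782/1302839830315 + 25252*sqrt(6)/1302839830315 ≈ 2.0479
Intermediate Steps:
Y(V) = sqrt(2)*sqrt(V) (Y(V) = sqrt(2*V) = sqrt(2)*sqrt(V))
O(L) = 1/(107 + 2*sqrt(6)) (O(L) = 1/(107 + sqrt(2)*sqrt(12)) = 1/(107 + sqrt(2)*(2*sqrt(3))) = 1/(107 + 2*sqrt(6)))
(8357 + 29521)/(O(-56) - 17*(3 + 5)**2*(-17)) = (8357 + 29521)/((107/11425 - 2*sqrt(6)/11425) - 17*(3 + 5)**2*(-17)) = 37878/((107/11425 - 2*sqrt(6)/11425) - 17*8**2*(-17)) = 37878/((107/11425 - 2*sqrt(6)/11425) - 17*64*(-17)) = 37878/((107/11425 - 2*sqrt(6)/11425) - 1088*(-17)) = 37878/((107/11425 - 2*sqrt(6)/11425) + 18496) = 37878/(211316907/11425 - 2*sqrt(6)/11425)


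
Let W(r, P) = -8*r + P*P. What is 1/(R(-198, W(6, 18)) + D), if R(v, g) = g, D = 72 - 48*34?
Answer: -1/1284 ≈ -0.00077882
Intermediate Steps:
W(r, P) = P² - 8*r (W(r, P) = -8*r + P² = P² - 8*r)
D = -1560 (D = 72 - 1632 = -1560)
1/(R(-198, W(6, 18)) + D) = 1/((18² - 8*6) - 1560) = 1/((324 - 48) - 1560) = 1/(276 - 1560) = 1/(-1284) = -1/1284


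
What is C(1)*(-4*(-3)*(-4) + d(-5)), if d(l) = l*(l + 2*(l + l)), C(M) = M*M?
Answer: 77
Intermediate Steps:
C(M) = M²
d(l) = 5*l² (d(l) = l*(l + 2*(2*l)) = l*(l + 4*l) = l*(5*l) = 5*l²)
C(1)*(-4*(-3)*(-4) + d(-5)) = 1²*(-4*(-3)*(-4) + 5*(-5)²) = 1*(12*(-4) + 5*25) = 1*(-48 + 125) = 1*77 = 77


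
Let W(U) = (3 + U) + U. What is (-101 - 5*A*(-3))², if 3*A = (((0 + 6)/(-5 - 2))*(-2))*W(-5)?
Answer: 25921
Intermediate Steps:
W(U) = 3 + 2*U
A = -4 (A = ((((0 + 6)/(-5 - 2))*(-2))*(3 + 2*(-5)))/3 = (((6/(-7))*(-2))*(3 - 10))/3 = (((6*(-⅐))*(-2))*(-7))/3 = (-6/7*(-2)*(-7))/3 = ((12/7)*(-7))/3 = (⅓)*(-12) = -4)
(-101 - 5*A*(-3))² = (-101 - 5*(-4)*(-3))² = (-101 + 20*(-3))² = (-101 - 60)² = (-161)² = 25921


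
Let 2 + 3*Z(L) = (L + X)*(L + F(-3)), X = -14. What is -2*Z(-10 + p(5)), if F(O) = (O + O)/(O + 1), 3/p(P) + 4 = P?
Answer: -164/3 ≈ -54.667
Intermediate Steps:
p(P) = 3/(-4 + P)
F(O) = 2*O/(1 + O) (F(O) = (2*O)/(1 + O) = 2*O/(1 + O))
Z(L) = -2/3 + (-14 + L)*(3 + L)/3 (Z(L) = -2/3 + ((L - 14)*(L + 2*(-3)/(1 - 3)))/3 = -2/3 + ((-14 + L)*(L + 2*(-3)/(-2)))/3 = -2/3 + ((-14 + L)*(L + 2*(-3)*(-1/2)))/3 = -2/3 + ((-14 + L)*(L + 3))/3 = -2/3 + ((-14 + L)*(3 + L))/3 = -2/3 + (-14 + L)*(3 + L)/3)
-2*Z(-10 + p(5)) = -2*(-44/3 - 11*(-10 + 3/(-4 + 5))/3 + (-10 + 3/(-4 + 5))**2/3) = -2*(-44/3 - 11*(-10 + 3/1)/3 + (-10 + 3/1)**2/3) = -2*(-44/3 - 11*(-10 + 3*1)/3 + (-10 + 3*1)**2/3) = -2*(-44/3 - 11*(-10 + 3)/3 + (-10 + 3)**2/3) = -2*(-44/3 - 11/3*(-7) + (1/3)*(-7)**2) = -2*(-44/3 + 77/3 + (1/3)*49) = -2*(-44/3 + 77/3 + 49/3) = -2*82/3 = -164/3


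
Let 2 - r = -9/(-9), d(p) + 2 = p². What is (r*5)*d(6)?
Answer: 170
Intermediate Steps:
d(p) = -2 + p²
r = 1 (r = 2 - (-9)/(-9) = 2 - (-9)*(-1)/9 = 2 - 1*1 = 2 - 1 = 1)
(r*5)*d(6) = (1*5)*(-2 + 6²) = 5*(-2 + 36) = 5*34 = 170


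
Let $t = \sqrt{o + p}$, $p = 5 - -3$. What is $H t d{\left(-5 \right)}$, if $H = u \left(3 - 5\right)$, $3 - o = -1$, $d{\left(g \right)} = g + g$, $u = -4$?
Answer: $- 160 \sqrt{3} \approx -277.13$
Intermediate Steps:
$d{\left(g \right)} = 2 g$
$o = 4$ ($o = 3 - -1 = 3 + 1 = 4$)
$p = 8$ ($p = 5 + 3 = 8$)
$H = 8$ ($H = - 4 \left(3 - 5\right) = \left(-4\right) \left(-2\right) = 8$)
$t = 2 \sqrt{3}$ ($t = \sqrt{4 + 8} = \sqrt{12} = 2 \sqrt{3} \approx 3.4641$)
$H t d{\left(-5 \right)} = 8 \cdot 2 \sqrt{3} \cdot 2 \left(-5\right) = 16 \sqrt{3} \left(-10\right) = - 160 \sqrt{3}$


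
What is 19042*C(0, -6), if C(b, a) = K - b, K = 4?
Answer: 76168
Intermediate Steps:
C(b, a) = 4 - b
19042*C(0, -6) = 19042*(4 - 1*0) = 19042*(4 + 0) = 19042*4 = 76168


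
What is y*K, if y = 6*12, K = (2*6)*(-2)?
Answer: -1728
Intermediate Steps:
K = -24 (K = 12*(-2) = -24)
y = 72
y*K = 72*(-24) = -1728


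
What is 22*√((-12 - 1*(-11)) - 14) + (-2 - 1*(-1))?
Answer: -1 + 22*I*√15 ≈ -1.0 + 85.206*I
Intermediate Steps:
22*√((-12 - 1*(-11)) - 14) + (-2 - 1*(-1)) = 22*√((-12 + 11) - 14) + (-2 + 1) = 22*√(-1 - 14) - 1 = 22*√(-15) - 1 = 22*(I*√15) - 1 = 22*I*√15 - 1 = -1 + 22*I*√15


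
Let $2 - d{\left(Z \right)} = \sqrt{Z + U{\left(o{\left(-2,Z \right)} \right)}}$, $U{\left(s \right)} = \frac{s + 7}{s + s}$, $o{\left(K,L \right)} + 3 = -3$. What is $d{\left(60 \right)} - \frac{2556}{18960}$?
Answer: $\frac{2947}{1580} - \frac{\sqrt{2157}}{6} \approx -5.8754$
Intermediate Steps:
$o{\left(K,L \right)} = -6$ ($o{\left(K,L \right)} = -3 - 3 = -6$)
$U{\left(s \right)} = \frac{7 + s}{2 s}$
$d{\left(Z \right)} = 2 - \sqrt{- \frac{1}{12} + Z}$ ($d{\left(Z \right)} = 2 - \sqrt{Z + \frac{7 - 6}{2 \left(-6\right)}} = 2 - \sqrt{Z + \frac{1}{2} \left(- \frac{1}{6}\right) 1} = 2 - \sqrt{Z - \frac{1}{12}} = 2 - \sqrt{- \frac{1}{12} + Z}$)
$d{\left(60 \right)} - \frac{2556}{18960} = \left(2 - \frac{\sqrt{-3 + 36 \cdot 60}}{6}\right) - \frac{2556}{18960} = \left(2 - \frac{\sqrt{-3 + 2160}}{6}\right) - \frac{213}{1580} = \left(2 - \frac{\sqrt{2157}}{6}\right) - \frac{213}{1580} = \frac{2947}{1580} - \frac{\sqrt{2157}}{6}$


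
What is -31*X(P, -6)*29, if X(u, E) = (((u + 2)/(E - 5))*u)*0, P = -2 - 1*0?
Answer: 0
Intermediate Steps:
P = -2 (P = -2 + 0 = -2)
X(u, E) = 0 (X(u, E) = (((2 + u)/(-5 + E))*u)*0 = (u*(2 + u)/(-5 + E))*0 = 0)
-31*X(P, -6)*29 = -31*0*29 = 0*29 = 0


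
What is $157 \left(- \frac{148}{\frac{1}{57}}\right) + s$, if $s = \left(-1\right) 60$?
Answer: $-1324512$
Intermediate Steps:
$s = -60$
$157 \left(- \frac{148}{\frac{1}{57}}\right) + s = 157 \left(- \frac{148}{\frac{1}{57}}\right) - 60 = 157 \left(- 148 \frac{1}{\frac{1}{57}}\right) - 60 = 157 \left(\left(-148\right) 57\right) - 60 = 157 \left(-8436\right) - 60 = -1324452 - 60 = -1324512$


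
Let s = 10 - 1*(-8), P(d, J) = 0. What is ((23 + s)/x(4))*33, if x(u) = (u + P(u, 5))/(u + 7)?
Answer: 14883/4 ≈ 3720.8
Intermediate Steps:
s = 18 (s = 10 + 8 = 18)
x(u) = u/(7 + u) (x(u) = (u + 0)/(u + 7) = u/(7 + u))
((23 + s)/x(4))*33 = ((23 + 18)/((4/(7 + 4))))*33 = (41/(4/11))*33 = ((11/4)*41)*33 = (451/4)*33 = 14883/4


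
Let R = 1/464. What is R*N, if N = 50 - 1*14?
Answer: 9/116 ≈ 0.077586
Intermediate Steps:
R = 1/464 ≈ 0.0021552
N = 36 (N = 50 - 14 = 36)
R*N = (1/464)*36 = 9/116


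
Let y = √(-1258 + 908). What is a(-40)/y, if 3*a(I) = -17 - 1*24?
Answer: 41*I*√14/210 ≈ 0.73051*I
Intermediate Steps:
a(I) = -41/3 (a(I) = (-17 - 1*24)/3 = (-17 - 24)/3 = (⅓)*(-41) = -41/3)
y = 5*I*√14 (y = √(-350) = 5*I*√14 ≈ 18.708*I)
a(-40)/y = -41*(-I*√14/70)/3 = -(-41)*I*√14/210 = 41*I*√14/210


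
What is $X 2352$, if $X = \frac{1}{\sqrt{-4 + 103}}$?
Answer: $\frac{784 \sqrt{11}}{11} \approx 236.38$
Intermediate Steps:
$X = \frac{\sqrt{11}}{33}$ ($X = \frac{1}{\sqrt{99}} = \frac{1}{3 \sqrt{11}} = \frac{\sqrt{11}}{33} \approx 0.1005$)
$X 2352 = \frac{\sqrt{11}}{33} \cdot 2352 = \frac{784 \sqrt{11}}{11}$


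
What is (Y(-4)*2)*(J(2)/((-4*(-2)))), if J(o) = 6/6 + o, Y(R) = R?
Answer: -3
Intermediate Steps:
J(o) = 1 + o (J(o) = 6*(1/6) + o = 1 + o)
(Y(-4)*2)*(J(2)/((-4*(-2)))) = (-4*2)*((1 + 2)/((-4*(-2)))) = -24/8 = -8*3/8 = -3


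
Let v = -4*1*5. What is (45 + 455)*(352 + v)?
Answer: 166000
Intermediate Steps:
v = -20 (v = -4*5 = -20)
(45 + 455)*(352 + v) = (45 + 455)*(352 - 20) = 500*332 = 166000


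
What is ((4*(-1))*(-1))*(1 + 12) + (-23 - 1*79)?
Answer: -50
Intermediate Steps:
((4*(-1))*(-1))*(1 + 12) + (-23 - 1*79) = -4*(-1)*13 + (-23 - 79) = 4*13 - 102 = 52 - 102 = -50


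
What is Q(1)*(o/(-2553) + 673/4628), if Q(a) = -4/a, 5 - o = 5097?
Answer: -25283945/2953821 ≈ -8.5597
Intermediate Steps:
o = -5092 (o = 5 - 1*5097 = 5 - 5097 = -5092)
Q(1)*(o/(-2553) + 673/4628) = (-4/1)*(-5092/(-2553) + 673/4628) = (-4*1)*(-5092*(-1/2553) + 673*(1/4628)) = -4*(5092/2553 + 673/4628) = -4*25283945/11815284 = -25283945/2953821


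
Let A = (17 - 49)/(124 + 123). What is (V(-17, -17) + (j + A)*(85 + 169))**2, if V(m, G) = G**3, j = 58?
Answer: 5842686637225/61009 ≈ 9.5768e+7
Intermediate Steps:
A = -32/247 ≈ -0.12955
(V(-17, -17) + (j + A)*(85 + 169))**2 = ((-17)**3 + (58 - 32/247)*(85 + 169))**2 = (-4913 + (14294/247)*254)**2 = (-4913 + 3630676/247)**2 = (2417165/247)**2 = 5842686637225/61009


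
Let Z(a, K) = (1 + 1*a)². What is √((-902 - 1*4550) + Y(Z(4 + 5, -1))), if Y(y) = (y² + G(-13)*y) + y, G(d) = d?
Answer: 6*√93 ≈ 57.862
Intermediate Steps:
Z(a, K) = (1 + a)²
Y(y) = y² - 12*y (Y(y) = (y² - 13*y) + y = y² - 12*y)
√((-902 - 1*4550) + Y(Z(4 + 5, -1))) = √((-902 - 1*4550) + (1 + (4 + 5))²*(-12 + (1 + (4 + 5))²)) = √((-902 - 4550) + (1 + 9)²*(-12 + (1 + 9)²)) = √(-5452 + 10²*(-12 + 10²)) = √(-5452 + 100*(-12 + 100)) = √(-5452 + 100*88) = √(-5452 + 8800) = √3348 = 6*√93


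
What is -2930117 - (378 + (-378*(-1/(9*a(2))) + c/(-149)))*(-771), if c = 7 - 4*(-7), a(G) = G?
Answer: -390777697/149 ≈ -2.6227e+6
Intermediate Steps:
c = 35 (c = 7 + 28 = 35)
-2930117 - (378 + (-378*(-1/(9*a(2))) + c/(-149)))*(-771) = -2930117 - (378 + (-378/((-9*2)) + 35/(-149)))*(-771) = -2930117 - (378 + (-378/(-18) + 35*(-1/149)))*(-771) = -2930117 - (378 + (-378*(-1/18) - 35/149))*(-771) = -2930117 - (378 + (21 - 35/149))*(-771) = -2930117 - (378 + 3094/149)*(-771) = -2930117 - 59416*(-771)/149 = -2930117 - 1*(-45809736/149) = -2930117 + 45809736/149 = -390777697/149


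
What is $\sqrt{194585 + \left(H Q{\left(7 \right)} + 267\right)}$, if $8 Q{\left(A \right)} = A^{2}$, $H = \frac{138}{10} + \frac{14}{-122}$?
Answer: $\frac{\sqrt{72535619415}}{610} \approx 441.52$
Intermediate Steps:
$H = \frac{4174}{305}$ ($H = 138 \cdot \frac{1}{10} + 14 \left(- \frac{1}{122}\right) = \frac{69}{5} - \frac{7}{61} = \frac{4174}{305} \approx 13.685$)
$Q{\left(A \right)} = \frac{A^{2}}{8}$
$\sqrt{194585 + \left(H Q{\left(7 \right)} + 267\right)} = \sqrt{194585 + \left(\frac{4174 \frac{7^{2}}{8}}{305} + 267\right)} = \sqrt{194585 + \left(\frac{4174 \cdot \frac{1}{8} \cdot 49}{305} + 267\right)} = \sqrt{194585 + \left(\frac{4174}{305} \cdot \frac{49}{8} + 267\right)} = \sqrt{194585 + \left(\frac{102263}{1220} + 267\right)} = \sqrt{194585 + \frac{428003}{1220}} = \sqrt{\frac{237821703}{1220}} = \frac{\sqrt{72535619415}}{610}$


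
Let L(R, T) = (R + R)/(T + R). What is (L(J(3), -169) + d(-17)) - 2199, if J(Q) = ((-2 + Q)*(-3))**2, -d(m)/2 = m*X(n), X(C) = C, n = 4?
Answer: -165049/80 ≈ -2063.1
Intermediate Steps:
d(m) = -8*m (d(m) = -2*m*4 = -8*m)
J(Q) = (6 - 3*Q)**2
L(R, T) = 2*R/(R + T) (L(R, T) = (2*R)/(R + T) = 2*R/(R + T))
(L(J(3), -169) + d(-17)) - 2199 = (2*(9*(-2 + 3)**2)/(9*(-2 + 3)**2 - 169) - 8*(-17)) - 2199 = (2*(9*1**2)/(9*1**2 - 169) + 136) - 2199 = (2*(9*1)/(9*1 - 169) + 136) - 2199 = (2*9/(9 - 169) + 136) - 2199 = (2*9/(-160) + 136) - 2199 = (2*9*(-1/160) + 136) - 2199 = (-9/80 + 136) - 2199 = 10871/80 - 2199 = -165049/80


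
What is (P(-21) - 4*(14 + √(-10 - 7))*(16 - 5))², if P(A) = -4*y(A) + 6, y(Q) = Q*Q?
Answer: 5602964 + 208912*I*√17 ≈ 5.603e+6 + 8.6137e+5*I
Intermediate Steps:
y(Q) = Q²
P(A) = 6 - 4*A² (P(A) = -4*A² + 6 = 6 - 4*A²)
(P(-21) - 4*(14 + √(-10 - 7))*(16 - 5))² = ((6 - 4*(-21)²) - 4*(14 + √(-10 - 7))*(16 - 5))² = ((6 - 4*441) - 4*(14 + √(-17))*11)² = ((6 - 1764) - 4*(14 + I*√17)*11)² = (-1758 - 4*(154 + 11*I*√17))² = (-1758 + (-616 - 44*I*√17))² = (-2374 - 44*I*√17)²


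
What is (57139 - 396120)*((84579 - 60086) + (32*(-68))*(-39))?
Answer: -37069945217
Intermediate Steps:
(57139 - 396120)*((84579 - 60086) + (32*(-68))*(-39)) = -338981*(24493 - 2176*(-39)) = -338981*(24493 + 84864) = -338981*109357 = -37069945217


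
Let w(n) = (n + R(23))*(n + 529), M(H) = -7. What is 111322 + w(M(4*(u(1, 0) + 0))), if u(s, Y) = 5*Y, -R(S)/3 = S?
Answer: 71650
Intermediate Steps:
R(S) = -3*S
w(n) = (-69 + n)*(529 + n) (w(n) = (n - 3*23)*(n + 529) = (n - 69)*(529 + n) = (-69 + n)*(529 + n))
111322 + w(M(4*(u(1, 0) + 0))) = 111322 + (-36501 + (-7)² + 460*(-7)) = 111322 + (-36501 + 49 - 3220) = 111322 - 39672 = 71650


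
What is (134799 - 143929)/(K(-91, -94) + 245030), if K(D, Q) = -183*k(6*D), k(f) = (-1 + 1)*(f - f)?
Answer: -913/24503 ≈ -0.037261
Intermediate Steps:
k(f) = 0 (k(f) = 0*0 = 0)
K(D, Q) = 0 (K(D, Q) = -183*0 = 0)
(134799 - 143929)/(K(-91, -94) + 245030) = (134799 - 143929)/(0 + 245030) = -9130/245030 = -9130*1/245030 = -913/24503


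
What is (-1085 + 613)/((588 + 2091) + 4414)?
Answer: -472/7093 ≈ -0.066545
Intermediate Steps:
(-1085 + 613)/((588 + 2091) + 4414) = -472/(2679 + 4414) = -472/7093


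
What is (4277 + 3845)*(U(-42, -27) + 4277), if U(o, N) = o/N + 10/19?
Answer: 5943054206/171 ≈ 3.4755e+7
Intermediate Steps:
U(o, N) = 10/19 + o/N (U(o, N) = o/N + 10*(1/19) = o/N + 10/19 = 10/19 + o/N)
(4277 + 3845)*(U(-42, -27) + 4277) = (4277 + 3845)*((10/19 - 42/(-27)) + 4277) = 8122*((10/19 - 42*(-1/27)) + 4277) = 8122*((10/19 + 14/9) + 4277) = 8122*(356/171 + 4277) = 8122*(731723/171) = 5943054206/171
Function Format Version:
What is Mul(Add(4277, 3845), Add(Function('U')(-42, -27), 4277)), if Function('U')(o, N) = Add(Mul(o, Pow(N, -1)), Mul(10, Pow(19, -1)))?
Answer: Rational(5943054206, 171) ≈ 3.4755e+7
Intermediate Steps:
Function('U')(o, N) = Add(Rational(10, 19), Mul(o, Pow(N, -1))) (Function('U')(o, N) = Add(Mul(o, Pow(N, -1)), Mul(10, Rational(1, 19))) = Add(Mul(o, Pow(N, -1)), Rational(10, 19)) = Add(Rational(10, 19), Mul(o, Pow(N, -1))))
Mul(Add(4277, 3845), Add(Function('U')(-42, -27), 4277)) = Mul(Add(4277, 3845), Add(Add(Rational(10, 19), Mul(-42, Pow(-27, -1))), 4277)) = Mul(8122, Add(Add(Rational(10, 19), Mul(-42, Rational(-1, 27))), 4277)) = Mul(8122, Add(Add(Rational(10, 19), Rational(14, 9)), 4277)) = Mul(8122, Add(Rational(356, 171), 4277)) = Mul(8122, Rational(731723, 171)) = Rational(5943054206, 171)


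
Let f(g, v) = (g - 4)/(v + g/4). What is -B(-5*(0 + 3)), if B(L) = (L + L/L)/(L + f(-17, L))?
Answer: -154/153 ≈ -1.0065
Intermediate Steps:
f(g, v) = (-4 + g)/(v + g/4) (f(g, v) = (-4 + g)/(v + g*(¼)) = (-4 + g)/(v + g/4))
B(L) = (1 + L)/(L - 84/(-17 + 4*L)) (B(L) = (L + L/L)/(L + 4*(-4 - 17)/(-17 + 4*L)) = (L + 1)/(L + 4*(-21)/(-17 + 4*L)) = (1 + L)/(L - 84/(-17 + 4*L)))
-B(-5*(0 + 3)) = -(1 - 5*(0 + 3))*(-17 + 4*(-5*(0 + 3)))/(-84 + (-5*(0 + 3))*(-17 + 4*(-5*(0 + 3)))) = -(1 - 5*3)*(-17 + 4*(-5*3))/(-84 + (-5*3)*(-17 + 4*(-5*3))) = -(1 - 15)*(-17 + 4*(-15))/(-84 - 15*(-17 + 4*(-15))) = -(-14)*(-17 - 60)/(-84 - 15*(-17 - 60)) = -(-14)*(-77)/(-84 - 15*(-77)) = -(-14)*(-77)/(-84 + 1155) = -(-14)*(-77)/1071 = -1*154/153 = -154/153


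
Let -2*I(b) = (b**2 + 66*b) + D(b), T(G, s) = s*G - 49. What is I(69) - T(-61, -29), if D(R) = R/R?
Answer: -6378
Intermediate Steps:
T(G, s) = -49 + G*s (T(G, s) = G*s - 49 = -49 + G*s)
D(R) = 1
I(b) = -1/2 - 33*b - b**2/2 (I(b) = -((b**2 + 66*b) + 1)/2 = -(1 + b**2 + 66*b)/2 = -1/2 - 33*b - b**2/2)
I(69) - T(-61, -29) = (-1/2 - 33*69 - 1/2*69**2) - (-49 - 61*(-29)) = (-1/2 - 2277 - 1/2*4761) - (-49 + 1769) = (-1/2 - 2277 - 4761/2) - 1*1720 = -4658 - 1720 = -6378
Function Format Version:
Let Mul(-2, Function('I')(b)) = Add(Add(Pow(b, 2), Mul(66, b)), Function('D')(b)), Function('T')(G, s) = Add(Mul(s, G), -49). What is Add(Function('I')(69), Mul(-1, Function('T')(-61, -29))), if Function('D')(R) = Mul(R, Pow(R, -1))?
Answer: -6378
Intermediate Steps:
Function('T')(G, s) = Add(-49, Mul(G, s)) (Function('T')(G, s) = Add(Mul(G, s), -49) = Add(-49, Mul(G, s)))
Function('D')(R) = 1
Function('I')(b) = Add(Rational(-1, 2), Mul(-33, b), Mul(Rational(-1, 2), Pow(b, 2))) (Function('I')(b) = Mul(Rational(-1, 2), Add(Add(Pow(b, 2), Mul(66, b)), 1)) = Mul(Rational(-1, 2), Add(1, Pow(b, 2), Mul(66, b))) = Add(Rational(-1, 2), Mul(-33, b), Mul(Rational(-1, 2), Pow(b, 2))))
Add(Function('I')(69), Mul(-1, Function('T')(-61, -29))) = Add(Add(Rational(-1, 2), Mul(-33, 69), Mul(Rational(-1, 2), Pow(69, 2))), Mul(-1, Add(-49, Mul(-61, -29)))) = Add(Add(Rational(-1, 2), -2277, Mul(Rational(-1, 2), 4761)), Mul(-1, Add(-49, 1769))) = Add(Add(Rational(-1, 2), -2277, Rational(-4761, 2)), Mul(-1, 1720)) = Add(-4658, -1720) = -6378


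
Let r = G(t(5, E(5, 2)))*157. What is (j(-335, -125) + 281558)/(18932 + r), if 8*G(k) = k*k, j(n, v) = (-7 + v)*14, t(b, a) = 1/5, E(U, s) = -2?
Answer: 55942000/3786557 ≈ 14.774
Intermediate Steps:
t(b, a) = 1/5
j(n, v) = -98 + 14*v
G(k) = k**2/8 (G(k) = (k*k)/8 = k**2/8)
r = 157/200 (r = ((1/5)**2/8)*157 = ((1/8)*(1/25))*157 = (1/200)*157 = 157/200 ≈ 0.78500)
(j(-335, -125) + 281558)/(18932 + r) = ((-98 + 14*(-125)) + 281558)/(18932 + 157/200) = ((-98 - 1750) + 281558)/(3786557/200) = (-1848 + 281558)*(200/3786557) = 279710*(200/3786557) = 55942000/3786557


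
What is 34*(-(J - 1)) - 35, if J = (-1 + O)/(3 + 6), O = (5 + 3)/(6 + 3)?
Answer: -47/81 ≈ -0.58025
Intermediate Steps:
O = 8/9 ≈ 0.88889
J = -1/81 (J = (-1 + 8/9)/(3 + 6) = -⅑/9 = -⅑*⅑ = -1/81 ≈ -0.012346)
34*(-(J - 1)) - 35 = 34*(-(-1/81 - 1)) - 35 = 34*(-1*(-82/81)) - 35 = 34*(82/81) - 35 = 2788/81 - 35 = -47/81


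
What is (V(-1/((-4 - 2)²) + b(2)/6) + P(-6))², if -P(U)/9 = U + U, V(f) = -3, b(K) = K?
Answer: 11025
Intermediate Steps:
P(U) = -18*U (P(U) = -9*(U + U) = -18*U)
(V(-1/((-4 - 2)²) + b(2)/6) + P(-6))² = (-3 - 18*(-6))² = (-3 + 108)² = 105² = 11025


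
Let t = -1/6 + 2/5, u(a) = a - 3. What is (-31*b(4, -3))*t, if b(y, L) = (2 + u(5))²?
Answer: -1736/15 ≈ -115.73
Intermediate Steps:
u(a) = -3 + a
b(y, L) = 16 (b(y, L) = (2 + (-3 + 5))² = (2 + 2)² = 4² = 16)
t = 7/30 (t = -1*⅙ + 2*(⅕) = -⅙ + ⅖ = 7/30 ≈ 0.23333)
(-31*b(4, -3))*t = -31*16*(7/30) = -496*7/30 = -1736/15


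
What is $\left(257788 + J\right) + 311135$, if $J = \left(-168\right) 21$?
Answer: $565395$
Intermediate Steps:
$J = -3528$
$\left(257788 + J\right) + 311135 = \left(257788 - 3528\right) + 311135 = 254260 + 311135 = 565395$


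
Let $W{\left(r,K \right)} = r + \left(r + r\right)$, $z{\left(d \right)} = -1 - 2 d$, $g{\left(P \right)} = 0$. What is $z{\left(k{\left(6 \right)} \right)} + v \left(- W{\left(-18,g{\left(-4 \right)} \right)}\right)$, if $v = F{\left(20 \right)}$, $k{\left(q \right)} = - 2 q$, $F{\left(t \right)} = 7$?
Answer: $401$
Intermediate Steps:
$v = 7$
$W{\left(r,K \right)} = 3 r$ ($W{\left(r,K \right)} = r + 2 r = 3 r$)
$z{\left(k{\left(6 \right)} \right)} + v \left(- W{\left(-18,g{\left(-4 \right)} \right)}\right) = \left(-1 - 2 \left(\left(-2\right) 6\right)\right) + 7 \left(- 3 \left(-18\right)\right) = \left(-1 - -24\right) + 7 \left(\left(-1\right) \left(-54\right)\right) = \left(-1 + 24\right) + 7 \cdot 54 = 23 + 378 = 401$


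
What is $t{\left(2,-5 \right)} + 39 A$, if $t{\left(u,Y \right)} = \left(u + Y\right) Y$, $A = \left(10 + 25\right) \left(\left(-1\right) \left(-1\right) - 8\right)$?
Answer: $-9540$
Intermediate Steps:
$A = -245$ ($A = 35 \left(1 - 8\right) = 35 \left(-7\right) = -245$)
$t{\left(u,Y \right)} = Y \left(Y + u\right)$ ($t{\left(u,Y \right)} = \left(Y + u\right) Y = Y \left(Y + u\right)$)
$t{\left(2,-5 \right)} + 39 A = - 5 \left(-5 + 2\right) + 39 \left(-245\right) = \left(-5\right) \left(-3\right) - 9555 = 15 - 9555 = -9540$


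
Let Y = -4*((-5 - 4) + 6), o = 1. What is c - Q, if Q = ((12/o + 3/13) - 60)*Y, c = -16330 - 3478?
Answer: -250052/13 ≈ -19235.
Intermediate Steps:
Y = 12 (Y = -4*(-9 + 6) = -4*(-3) = 12)
c = -19808
Q = -7452/13 (Q = ((12/1 + 3/13) - 60)*12 = ((12*1 + 3*(1/13)) - 60)*12 = ((12 + 3/13) - 60)*12 = (159/13 - 60)*12 = -621/13*12 = -7452/13 ≈ -573.23)
c - Q = -19808 - 1*(-7452/13) = -19808 + 7452/13 = -250052/13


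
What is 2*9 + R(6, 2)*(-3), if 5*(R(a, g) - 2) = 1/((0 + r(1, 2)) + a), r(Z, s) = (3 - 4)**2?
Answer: 417/35 ≈ 11.914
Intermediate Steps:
r(Z, s) = 1 (r(Z, s) = (-1)**2 = 1)
R(a, g) = 2 + 1/(5*(1 + a)) (R(a, g) = 2 + 1/(5*((0 + 1) + a)) = 2 + 1/(5*(1 + a)))
2*9 + R(6, 2)*(-3) = 2*9 + ((11 + 10*6)/(5*(1 + 6)))*(-3) = 18 + ((1/5)*(11 + 60)/7)*(-3) = 18 + ((1/5)*(1/7)*71)*(-3) = 18 + (71/35)*(-3) = 18 - 213/35 = 417/35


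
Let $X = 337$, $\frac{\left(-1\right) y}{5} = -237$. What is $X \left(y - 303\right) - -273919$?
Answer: $571153$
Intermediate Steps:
$y = 1185$ ($y = \left(-5\right) \left(-237\right) = 1185$)
$X \left(y - 303\right) - -273919 = 337 \left(1185 - 303\right) - -273919 = 337 \cdot 882 + 273919 = 297234 + 273919 = 571153$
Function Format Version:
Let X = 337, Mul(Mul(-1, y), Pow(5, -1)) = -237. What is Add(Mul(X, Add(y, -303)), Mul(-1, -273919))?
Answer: 571153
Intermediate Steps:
y = 1185 (y = Mul(-5, -237) = 1185)
Add(Mul(X, Add(y, -303)), Mul(-1, -273919)) = Add(Mul(337, Add(1185, -303)), Mul(-1, -273919)) = Add(Mul(337, 882), 273919) = Add(297234, 273919) = 571153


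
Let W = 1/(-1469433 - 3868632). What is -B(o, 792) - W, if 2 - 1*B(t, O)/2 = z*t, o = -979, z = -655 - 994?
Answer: 17235213311971/5338065 ≈ 3.2287e+6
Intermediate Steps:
z = -1649
W = -1/5338065 (W = 1/(-5338065) = -1/5338065 ≈ -1.8733e-7)
B(t, O) = 4 + 3298*t (B(t, O) = 4 - (-3298)*t = 4 + 3298*t)
-B(o, 792) - W = -(4 + 3298*(-979)) - 1*(-1/5338065) = -(4 - 3228742) + 1/5338065 = -1*(-3228738) + 1/5338065 = 3228738 + 1/5338065 = 17235213311971/5338065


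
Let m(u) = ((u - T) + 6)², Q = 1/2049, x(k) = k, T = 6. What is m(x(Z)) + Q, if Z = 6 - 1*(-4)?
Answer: 204901/2049 ≈ 100.00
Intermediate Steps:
Z = 10 (Z = 6 + 4 = 10)
Q = 1/2049 ≈ 0.00048804
m(u) = u² (m(u) = ((u - 1*6) + 6)² = ((u - 6) + 6)² = ((-6 + u) + 6)² = u²)
m(x(Z)) + Q = 10² + 1/2049 = 100 + 1/2049 = 204901/2049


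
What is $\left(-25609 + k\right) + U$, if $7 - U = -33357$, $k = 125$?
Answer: $7880$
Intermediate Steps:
$U = 33364$ ($U = 7 - -33357 = 7 + 33357 = 33364$)
$\left(-25609 + k\right) + U = \left(-25609 + 125\right) + 33364 = -25484 + 33364 = 7880$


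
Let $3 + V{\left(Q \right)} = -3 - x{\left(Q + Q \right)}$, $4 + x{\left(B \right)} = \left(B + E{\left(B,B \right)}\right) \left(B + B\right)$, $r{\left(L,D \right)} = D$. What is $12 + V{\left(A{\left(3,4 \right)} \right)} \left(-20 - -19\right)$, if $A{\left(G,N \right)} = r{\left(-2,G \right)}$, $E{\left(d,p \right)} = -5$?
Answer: $26$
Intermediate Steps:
$A{\left(G,N \right)} = G$
$x{\left(B \right)} = -4 + 2 B \left(-5 + B\right)$ ($x{\left(B \right)} = -4 + \left(B - 5\right) \left(B + B\right) = -4 + \left(-5 + B\right) 2 B = -4 + 2 B \left(-5 + B\right)$)
$V{\left(Q \right)} = -2 - 8 Q^{2} + 20 Q$ ($V{\left(Q \right)} = -3 - \left(-1 - 10 \left(Q + Q\right) + 2 \left(Q + Q\right)^{2}\right) = -3 - \left(-1 + 2 \cdot 4 Q^{2} - 20 Q\right) = -3 - \left(-1 - 20 Q + 2 \cdot 4 Q^{2}\right) = -3 - \left(-1 - 20 Q + 8 Q^{2}\right) = -3 + \left(1 - 8 Q^{2} + 20 Q\right) = -2 - 8 Q^{2} + 20 Q$)
$12 + V{\left(A{\left(3,4 \right)} \right)} \left(-20 - -19\right) = 12 + \left(-2 - 8 \cdot 3^{2} + 20 \cdot 3\right) \left(-20 - -19\right) = 12 + \left(-2 - 72 + 60\right) \left(-20 + 19\right) = 12 + \left(-2 - 72 + 60\right) \left(-1\right) = 12 - -14 = 12 + 14 = 26$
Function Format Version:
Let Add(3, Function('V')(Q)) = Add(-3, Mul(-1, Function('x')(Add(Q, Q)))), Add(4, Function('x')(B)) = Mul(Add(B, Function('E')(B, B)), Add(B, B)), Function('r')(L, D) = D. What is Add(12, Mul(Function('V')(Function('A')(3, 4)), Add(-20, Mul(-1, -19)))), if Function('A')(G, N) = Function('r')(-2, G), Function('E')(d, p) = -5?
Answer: 26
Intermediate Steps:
Function('A')(G, N) = G
Function('x')(B) = Add(-4, Mul(2, B, Add(-5, B))) (Function('x')(B) = Add(-4, Mul(Add(B, -5), Add(B, B))) = Add(-4, Mul(Add(-5, B), Mul(2, B))) = Add(-4, Mul(2, B, Add(-5, B))))
Function('V')(Q) = Add(-2, Mul(-8, Pow(Q, 2)), Mul(20, Q)) (Function('V')(Q) = Add(-3, Add(-3, Mul(-1, Add(-4, Mul(-10, Add(Q, Q)), Mul(2, Pow(Add(Q, Q), 2)))))) = Add(-3, Add(-3, Mul(-1, Add(-4, Mul(-10, Mul(2, Q)), Mul(2, Pow(Mul(2, Q), 2)))))) = Add(-3, Add(-3, Mul(-1, Add(-4, Mul(-20, Q), Mul(2, Mul(4, Pow(Q, 2))))))) = Add(-3, Add(-3, Mul(-1, Add(-4, Mul(-20, Q), Mul(8, Pow(Q, 2)))))) = Add(-3, Add(-3, Add(4, Mul(-8, Pow(Q, 2)), Mul(20, Q)))) = Add(-3, Add(1, Mul(-8, Pow(Q, 2)), Mul(20, Q))) = Add(-2, Mul(-8, Pow(Q, 2)), Mul(20, Q)))
Add(12, Mul(Function('V')(Function('A')(3, 4)), Add(-20, Mul(-1, -19)))) = Add(12, Mul(Add(-2, Mul(-8, Pow(3, 2)), Mul(20, 3)), Add(-20, Mul(-1, -19)))) = Add(12, Mul(Add(-2, Mul(-8, 9), 60), Add(-20, 19))) = Add(12, Mul(Add(-2, -72, 60), -1)) = Add(12, Mul(-14, -1)) = Add(12, 14) = 26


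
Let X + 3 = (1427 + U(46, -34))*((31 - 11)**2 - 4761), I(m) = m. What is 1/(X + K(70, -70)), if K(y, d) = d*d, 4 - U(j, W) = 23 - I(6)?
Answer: -1/6161557 ≈ -1.6230e-7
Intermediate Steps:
U(j, W) = -13 (U(j, W) = 4 - (23 - 1*6) = 4 - (23 - 6) = 4 - 1*17 = 4 - 17 = -13)
X = -6166457 (X = -3 + (1427 - 13)*((31 - 11)**2 - 4761) = -3 + 1414*(20**2 - 4761) = -3 + 1414*(400 - 4761) = -3 + 1414*(-4361) = -3 - 6166454 = -6166457)
K(y, d) = d**2
1/(X + K(70, -70)) = 1/(-6166457 + (-70)**2) = 1/(-6166457 + 4900) = 1/(-6161557) = -1/6161557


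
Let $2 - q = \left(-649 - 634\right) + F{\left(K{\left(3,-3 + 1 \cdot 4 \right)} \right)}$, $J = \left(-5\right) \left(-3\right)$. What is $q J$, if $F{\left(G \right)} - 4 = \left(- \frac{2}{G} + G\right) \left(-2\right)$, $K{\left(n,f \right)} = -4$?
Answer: $19110$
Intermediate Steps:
$J = 15$
$F{\left(G \right)} = 4 - 2 G + \frac{4}{G}$ ($F{\left(G \right)} = 4 + \left(- \frac{2}{G} + G\right) \left(-2\right) = 4 + \left(G - \frac{2}{G}\right) \left(-2\right) = 4 - \left(- \frac{4}{G} + 2 G\right) = 4 - 2 G + \frac{4}{G}$)
$q = 1274$ ($q = 2 - \left(\left(-649 - 634\right) + \left(4 - -8 + \frac{4}{-4}\right)\right) = 2 - \left(-1283 + \left(4 + 8 + 4 \left(- \frac{1}{4}\right)\right)\right) = 2 - \left(-1283 + \left(4 + 8 - 1\right)\right) = 2 - \left(-1283 + 11\right) = 2 - -1272 = 2 + 1272 = 1274$)
$q J = 1274 \cdot 15 = 19110$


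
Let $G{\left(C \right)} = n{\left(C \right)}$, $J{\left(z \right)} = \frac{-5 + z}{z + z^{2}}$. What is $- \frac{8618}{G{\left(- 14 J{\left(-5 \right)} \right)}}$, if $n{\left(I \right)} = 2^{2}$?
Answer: $- \frac{4309}{2} \approx -2154.5$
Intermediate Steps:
$n{\left(I \right)} = 4$
$J{\left(z \right)} = \frac{-5 + z}{z + z^{2}}$
$G{\left(C \right)} = 4$
$- \frac{8618}{G{\left(- 14 J{\left(-5 \right)} \right)}} = - \frac{8618}{4} = \left(-8618\right) \frac{1}{4} = - \frac{4309}{2}$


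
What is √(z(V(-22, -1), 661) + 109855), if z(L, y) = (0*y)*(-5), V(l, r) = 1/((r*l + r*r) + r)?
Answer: √109855 ≈ 331.44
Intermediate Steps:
V(l, r) = 1/(r + r² + l*r) (V(l, r) = 1/((l*r + r²) + r) = 1/((r² + l*r) + r) = 1/(r + r² + l*r))
z(L, y) = 0 (z(L, y) = 0*(-5) = 0)
√(z(V(-22, -1), 661) + 109855) = √(0 + 109855) = √109855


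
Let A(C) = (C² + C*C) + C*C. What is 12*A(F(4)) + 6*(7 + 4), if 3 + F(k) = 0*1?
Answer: 390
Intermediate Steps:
F(k) = -3 (F(k) = -3 + 0*1 = -3 + 0 = -3)
A(C) = 3*C² (A(C) = (C² + C²) + C² = 2*C² + C² = 3*C²)
12*A(F(4)) + 6*(7 + 4) = 12*(3*(-3)²) + 6*(7 + 4) = 12*(3*9) + 6*11 = 12*27 + 66 = 324 + 66 = 390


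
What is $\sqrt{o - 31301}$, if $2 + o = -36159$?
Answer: $i \sqrt{67462} \approx 259.73 i$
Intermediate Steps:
$o = -36161$ ($o = -2 - 36159 = -36161$)
$\sqrt{o - 31301} = \sqrt{-36161 - 31301} = \sqrt{-67462} = i \sqrt{67462}$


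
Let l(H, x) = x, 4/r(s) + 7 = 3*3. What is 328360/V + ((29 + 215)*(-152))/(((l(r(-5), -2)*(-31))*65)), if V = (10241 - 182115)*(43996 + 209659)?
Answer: -80845785661708/8784734943205 ≈ -9.2030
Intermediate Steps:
r(s) = 2 (r(s) = 4/(-7 + 3*3) = 4/(-7 + 9) = 4/2 = 4*(½) = 2)
V = -43596699470 (V = -171874*253655 = -43596699470)
328360/V + ((29 + 215)*(-152))/(((l(r(-5), -2)*(-31))*65)) = 328360/(-43596699470) + ((29 + 215)*(-152))/((-2*(-31)*65)) = 328360*(-1/43596699470) + (244*(-152))/((62*65)) = -32836/4359669947 - 37088/4030 = -32836/4359669947 - 37088*1/4030 = -32836/4359669947 - 18544/2015 = -80845785661708/8784734943205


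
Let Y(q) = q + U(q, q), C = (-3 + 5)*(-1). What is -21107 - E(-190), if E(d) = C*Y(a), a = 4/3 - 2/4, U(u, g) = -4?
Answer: -63340/3 ≈ -21113.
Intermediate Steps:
C = -2 (C = 2*(-1) = -2)
a = ⅚ (a = 4*(⅓) - 2*¼ = 4/3 - ½ = ⅚ ≈ 0.83333)
Y(q) = -4 + q (Y(q) = q - 4 = -4 + q)
E(d) = 19/3 (E(d) = -2*(-4 + ⅚) = -2*(-19/6) = 19/3)
-21107 - E(-190) = -21107 - 1*19/3 = -21107 - 19/3 = -63340/3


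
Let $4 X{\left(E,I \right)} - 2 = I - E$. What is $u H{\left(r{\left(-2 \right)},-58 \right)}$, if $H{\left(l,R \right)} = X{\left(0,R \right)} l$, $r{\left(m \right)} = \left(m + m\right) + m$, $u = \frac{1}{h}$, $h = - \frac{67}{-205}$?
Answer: $\frac{17220}{67} \approx 257.02$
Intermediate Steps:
$h = \frac{67}{205}$ ($h = \left(-67\right) \left(- \frac{1}{205}\right) = \frac{67}{205} \approx 0.32683$)
$X{\left(E,I \right)} = \frac{1}{2} - \frac{E}{4} + \frac{I}{4}$ ($X{\left(E,I \right)} = \frac{1}{2} + \frac{I - E}{4} = \frac{1}{2} - \left(- \frac{I}{4} + \frac{E}{4}\right) = \frac{1}{2} - \frac{E}{4} + \frac{I}{4}$)
$u = \frac{205}{67}$ ($u = \frac{1}{\frac{67}{205}} = \frac{205}{67} \approx 3.0597$)
$r{\left(m \right)} = 3 m$ ($r{\left(m \right)} = 2 m + m = 3 m$)
$H{\left(l,R \right)} = l \left(\frac{1}{2} + \frac{R}{4}\right)$ ($H{\left(l,R \right)} = \left(\frac{1}{2} - 0 + \frac{R}{4}\right) l = \left(\frac{1}{2} + 0 + \frac{R}{4}\right) l = \left(\frac{1}{2} + \frac{R}{4}\right) l = l \left(\frac{1}{2} + \frac{R}{4}\right)$)
$u H{\left(r{\left(-2 \right)},-58 \right)} = \frac{205 \frac{3 \left(-2\right) \left(2 - 58\right)}{4}}{67} = \frac{205 \cdot \frac{1}{4} \left(-6\right) \left(-56\right)}{67} = \frac{205}{67} \cdot 84 = \frac{17220}{67}$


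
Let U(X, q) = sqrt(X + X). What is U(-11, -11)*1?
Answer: I*sqrt(22) ≈ 4.6904*I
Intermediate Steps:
U(X, q) = sqrt(2)*sqrt(X) (U(X, q) = sqrt(2*X) = sqrt(2)*sqrt(X))
U(-11, -11)*1 = (sqrt(2)*sqrt(-11))*1 = (sqrt(2)*(I*sqrt(11)))*1 = (I*sqrt(22))*1 = I*sqrt(22)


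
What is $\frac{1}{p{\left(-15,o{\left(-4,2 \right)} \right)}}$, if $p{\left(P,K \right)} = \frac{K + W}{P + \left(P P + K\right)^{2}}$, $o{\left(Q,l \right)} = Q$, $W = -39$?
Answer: $- \frac{48826}{43} \approx -1135.5$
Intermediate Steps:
$p{\left(P,K \right)} = \frac{-39 + K}{P + \left(K + P^{2}\right)^{2}}$ ($p{\left(P,K \right)} = \frac{K - 39}{P + \left(P P + K\right)^{2}} = \frac{-39 + K}{P + \left(P^{2} + K\right)^{2}} = \frac{-39 + K}{P + \left(K + P^{2}\right)^{2}}$)
$\frac{1}{p{\left(-15,o{\left(-4,2 \right)} \right)}} = \frac{1}{\frac{1}{-15 + \left(-4 + \left(-15\right)^{2}\right)^{2}} \left(-39 - 4\right)} = \frac{1}{\frac{1}{-15 + \left(-4 + 225\right)^{2}} \left(-43\right)} = \frac{1}{\frac{1}{-15 + 221^{2}} \left(-43\right)} = \frac{1}{\frac{1}{-15 + 48841} \left(-43\right)} = \frac{1}{\frac{1}{48826} \left(-43\right)} = \frac{1}{- \frac{43}{48826}} = - \frac{48826}{43}$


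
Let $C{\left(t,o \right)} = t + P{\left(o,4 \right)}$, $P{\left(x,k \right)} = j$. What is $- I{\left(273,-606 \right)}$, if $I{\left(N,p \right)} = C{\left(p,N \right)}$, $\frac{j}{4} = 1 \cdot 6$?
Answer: $582$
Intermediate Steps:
$j = 24$ ($j = 4 \cdot 1 \cdot 6 = 4 \cdot 6 = 24$)
$P{\left(x,k \right)} = 24$
$C{\left(t,o \right)} = 24 + t$ ($C{\left(t,o \right)} = t + 24 = 24 + t$)
$I{\left(N,p \right)} = 24 + p$
$- I{\left(273,-606 \right)} = - (24 - 606) = \left(-1\right) \left(-582\right) = 582$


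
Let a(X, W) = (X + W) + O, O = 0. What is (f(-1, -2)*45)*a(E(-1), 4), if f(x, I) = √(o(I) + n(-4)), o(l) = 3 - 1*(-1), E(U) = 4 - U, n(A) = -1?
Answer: 405*√3 ≈ 701.48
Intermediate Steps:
o(l) = 4 (o(l) = 3 + 1 = 4)
a(X, W) = W + X (a(X, W) = (X + W) + 0 = (W + X) + 0 = W + X)
f(x, I) = √3 (f(x, I) = √(4 - 1) = √3)
(f(-1, -2)*45)*a(E(-1), 4) = (√3*45)*(4 + (4 - 1*(-1))) = (45*√3)*(4 + (4 + 1)) = (45*√3)*(4 + 5) = (45*√3)*9 = 405*√3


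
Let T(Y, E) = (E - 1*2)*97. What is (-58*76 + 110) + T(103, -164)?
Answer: -20400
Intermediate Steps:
T(Y, E) = -194 + 97*E (T(Y, E) = (E - 2)*97 = (-2 + E)*97 = -194 + 97*E)
(-58*76 + 110) + T(103, -164) = (-58*76 + 110) + (-194 + 97*(-164)) = (-4408 + 110) + (-194 - 15908) = -4298 - 16102 = -20400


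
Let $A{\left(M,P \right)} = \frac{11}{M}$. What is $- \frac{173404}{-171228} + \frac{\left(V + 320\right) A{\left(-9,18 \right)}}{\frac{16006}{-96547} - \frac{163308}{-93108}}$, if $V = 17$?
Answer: $- \frac{39469487558629502}{152784719928549} \approx -258.33$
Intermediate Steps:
$- \frac{173404}{-171228} + \frac{\left(V + 320\right) A{\left(-9,18 \right)}}{\frac{16006}{-96547} - \frac{163308}{-93108}} = - \frac{173404}{-171228} + \frac{\left(17 + 320\right) \frac{11}{-9}}{\frac{16006}{-96547} - \frac{163308}{-93108}} = \left(-173404\right) \left(- \frac{1}{171228}\right) + \frac{337 \cdot 11 \left(- \frac{1}{9}\right)}{16006 \left(- \frac{1}{96547}\right) - - \frac{13609}{7759}} = \frac{43351}{42807} + \frac{337 \left(- \frac{11}{9}\right)}{- \frac{16006}{96547} + \frac{13609}{7759}} = \frac{43351}{42807} - \frac{3707}{9 \cdot \frac{1189717569}{749108173}} = \frac{43351}{42807} - \frac{2776943997311}{10707458121} = - \frac{39469487558629502}{152784719928549}$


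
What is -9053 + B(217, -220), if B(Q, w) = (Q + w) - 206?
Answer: -9262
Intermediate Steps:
B(Q, w) = -206 + Q + w
-9053 + B(217, -220) = -9053 + (-206 + 217 - 220) = -9053 - 209 = -9262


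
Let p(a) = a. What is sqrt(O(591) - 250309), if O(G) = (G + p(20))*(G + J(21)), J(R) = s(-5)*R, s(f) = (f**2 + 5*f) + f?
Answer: sqrt(46637) ≈ 215.96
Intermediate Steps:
s(f) = f**2 + 6*f
J(R) = -5*R (J(R) = (-5*(6 - 5))*R = (-5*1)*R = -5*R)
O(G) = (-105 + G)*(20 + G) (O(G) = (G + 20)*(G - 5*21) = (20 + G)*(G - 105) = (20 + G)*(-105 + G) = (-105 + G)*(20 + G))
sqrt(O(591) - 250309) = sqrt((-2100 + 591**2 - 85*591) - 250309) = sqrt((-2100 + 349281 - 50235) - 250309) = sqrt(296946 - 250309) = sqrt(46637)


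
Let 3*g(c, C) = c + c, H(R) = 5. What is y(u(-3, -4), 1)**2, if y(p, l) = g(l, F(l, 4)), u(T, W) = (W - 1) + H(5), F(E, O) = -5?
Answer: 4/9 ≈ 0.44444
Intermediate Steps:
g(c, C) = 2*c/3 (g(c, C) = (c + c)/3 = (2*c)/3 = 2*c/3)
u(T, W) = 4 + W (u(T, W) = (W - 1) + 5 = (-1 + W) + 5 = 4 + W)
y(p, l) = 2*l/3
y(u(-3, -4), 1)**2 = ((2/3)*1)**2 = (2/3)**2 = 4/9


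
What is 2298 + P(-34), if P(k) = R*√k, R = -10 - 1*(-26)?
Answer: 2298 + 16*I*√34 ≈ 2298.0 + 93.295*I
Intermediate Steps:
R = 16 (R = -10 + 26 = 16)
P(k) = 16*√k
2298 + P(-34) = 2298 + 16*√(-34) = 2298 + 16*(I*√34) = 2298 + 16*I*√34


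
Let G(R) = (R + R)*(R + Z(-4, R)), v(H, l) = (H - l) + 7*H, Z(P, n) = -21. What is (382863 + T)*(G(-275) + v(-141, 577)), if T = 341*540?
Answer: 91341348285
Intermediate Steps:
T = 184140
v(H, l) = -l + 8*H
G(R) = 2*R*(-21 + R) (G(R) = (R + R)*(R - 21) = (2*R)*(-21 + R) = 2*R*(-21 + R))
(382863 + T)*(G(-275) + v(-141, 577)) = (382863 + 184140)*(2*(-275)*(-21 - 275) + (-1*577 + 8*(-141))) = 567003*(2*(-275)*(-296) + (-577 - 1128)) = 567003*(162800 - 1705) = 567003*161095 = 91341348285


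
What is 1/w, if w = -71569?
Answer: -1/71569 ≈ -1.3973e-5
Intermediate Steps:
1/w = 1/(-71569) = -1/71569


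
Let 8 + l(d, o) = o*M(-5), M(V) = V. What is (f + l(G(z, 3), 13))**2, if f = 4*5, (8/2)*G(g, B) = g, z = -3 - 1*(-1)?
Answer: 2809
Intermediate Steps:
z = -2 (z = -3 + 1 = -2)
G(g, B) = g/4
l(d, o) = -8 - 5*o (l(d, o) = -8 + o*(-5) = -8 - 5*o)
f = 20
(f + l(G(z, 3), 13))**2 = (20 + (-8 - 5*13))**2 = (20 + (-8 - 65))**2 = (20 - 73)**2 = (-53)**2 = 2809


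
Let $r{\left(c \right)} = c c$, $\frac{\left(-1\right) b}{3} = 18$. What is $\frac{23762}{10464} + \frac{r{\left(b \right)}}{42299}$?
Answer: $\frac{4750559}{2030352} \approx 2.3398$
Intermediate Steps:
$b = -54$ ($b = \left(-3\right) 18 = -54$)
$r{\left(c \right)} = c^{2}$
$\frac{23762}{10464} + \frac{r{\left(b \right)}}{42299} = \frac{23762}{10464} + \frac{\left(-54\right)^{2}}{42299} = 23762 \cdot \frac{1}{10464} + 2916 \cdot \frac{1}{42299} = \frac{109}{48} + \frac{2916}{42299} = \frac{4750559}{2030352}$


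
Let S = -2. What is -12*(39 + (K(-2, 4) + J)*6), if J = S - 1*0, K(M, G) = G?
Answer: -612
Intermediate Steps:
J = -2 (J = -2 - 1*0 = -2 + 0 = -2)
-12*(39 + (K(-2, 4) + J)*6) = -12*(39 + (4 - 2)*6) = -12*(39 + 2*6) = -12*(39 + 12) = -12*51 = -612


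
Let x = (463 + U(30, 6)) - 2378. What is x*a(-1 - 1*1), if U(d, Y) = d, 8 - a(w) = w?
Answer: -18850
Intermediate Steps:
a(w) = 8 - w
x = -1885 (x = (463 + 30) - 2378 = 493 - 2378 = -1885)
x*a(-1 - 1*1) = -1885*(8 - (-1 - 1*1)) = -1885*(8 - (-1 - 1)) = -1885*(8 - 1*(-2)) = -1885*(8 + 2) = -1885*10 = -18850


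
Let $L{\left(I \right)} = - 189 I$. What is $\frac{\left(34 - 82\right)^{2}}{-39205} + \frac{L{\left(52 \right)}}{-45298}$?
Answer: $\frac{140470074}{887954045} \approx 0.1582$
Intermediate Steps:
$\frac{\left(34 - 82\right)^{2}}{-39205} + \frac{L{\left(52 \right)}}{-45298} = \frac{\left(34 - 82\right)^{2}}{-39205} + \frac{\left(-189\right) 52}{-45298} = \left(-48\right)^{2} \left(- \frac{1}{39205}\right) - - \frac{4914}{22649} = 2304 \left(- \frac{1}{39205}\right) + \frac{4914}{22649} = - \frac{2304}{39205} + \frac{4914}{22649} = \frac{140470074}{887954045}$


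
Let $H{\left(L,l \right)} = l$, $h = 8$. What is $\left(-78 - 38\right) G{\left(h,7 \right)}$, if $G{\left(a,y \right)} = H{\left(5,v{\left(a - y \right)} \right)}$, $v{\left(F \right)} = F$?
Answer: $-116$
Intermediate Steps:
$G{\left(a,y \right)} = a - y$
$\left(-78 - 38\right) G{\left(h,7 \right)} = \left(-78 - 38\right) \left(8 - 7\right) = - 116 \left(8 - 7\right) = \left(-116\right) 1 = -116$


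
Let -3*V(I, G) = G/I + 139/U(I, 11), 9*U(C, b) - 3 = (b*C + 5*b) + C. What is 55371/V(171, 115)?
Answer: -59935231530/456571 ≈ -1.3127e+5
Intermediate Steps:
U(C, b) = 1/3 + C/9 + 5*b/9 + C*b/9 (U(C, b) = 1/3 + ((b*C + 5*b) + C)/9 = 1/3 + ((C*b + 5*b) + C)/9 = 1/3 + ((5*b + C*b) + C)/9 = 1/3 + (C + 5*b + C*b)/9 = 1/3 + (C/9 + 5*b/9 + C*b/9) = 1/3 + C/9 + 5*b/9 + C*b/9)
V(I, G) = -139/(3*(58/9 + 4*I/3)) - G/(3*I) (V(I, G) = -(G/I + 139/(1/3 + I/9 + (5/9)*11 + (1/9)*I*11))/3 = -(G/I + 139/(1/3 + I/9 + 55/9 + 11*I/9))/3 = -(G/I + 139/(58/9 + 4*I/3))/3 = -(139/(58/9 + 4*I/3) + G/I)/3 = -139/(3*(58/9 + 4*I/3)) - G/(3*I))
55371/V(171, 115) = 55371/(((1/6)*(-1251*171 - 2*115*(29 + 6*171))/(171*(29 + 6*171)))) = 55371/(((1/6)*(1/171)*(-213921 - 2*115*(29 + 1026))/(29 + 1026))) = 55371/(((1/6)*(1/171)*(-213921 - 2*115*1055)/1055)) = 55371/(((1/6)*(1/171)*(1/1055)*(-213921 - 242650))) = 55371/(((1/6)*(1/171)*(1/1055)*(-456571))) = 55371/(-456571/1082430) = 55371*(-1082430/456571) = -59935231530/456571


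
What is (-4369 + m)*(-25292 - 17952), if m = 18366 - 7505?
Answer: -280740048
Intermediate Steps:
m = 10861
(-4369 + m)*(-25292 - 17952) = (-4369 + 10861)*(-25292 - 17952) = 6492*(-43244) = -280740048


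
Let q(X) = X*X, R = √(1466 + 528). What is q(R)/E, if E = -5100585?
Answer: -1994/5100585 ≈ -0.00039094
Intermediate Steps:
R = √1994 ≈ 44.654
q(X) = X²
q(R)/E = (√1994)²/(-5100585) = 1994*(-1/5100585) = -1994/5100585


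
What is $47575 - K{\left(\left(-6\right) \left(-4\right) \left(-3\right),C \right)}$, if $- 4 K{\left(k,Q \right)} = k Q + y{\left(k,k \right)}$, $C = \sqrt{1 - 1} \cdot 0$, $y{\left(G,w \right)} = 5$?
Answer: $\frac{190305}{4} \approx 47576.0$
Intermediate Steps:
$C = 0$ ($C = \sqrt{0} \cdot 0 = 0 \cdot 0 = 0$)
$K{\left(k,Q \right)} = - \frac{5}{4} - \frac{Q k}{4}$ ($K{\left(k,Q \right)} = - \frac{k Q + 5}{4} = - \frac{Q k + 5}{4} = - \frac{5 + Q k}{4} = - \frac{5}{4} - \frac{Q k}{4}$)
$47575 - K{\left(\left(-6\right) \left(-4\right) \left(-3\right),C \right)} = 47575 - \left(- \frac{5}{4} - 0 \left(-6\right) \left(-4\right) \left(-3\right)\right) = 47575 - \left(- \frac{5}{4} - 0 \cdot 24 \left(-3\right)\right) = 47575 - \left(- \frac{5}{4} - 0 \left(-72\right)\right) = 47575 - \left(- \frac{5}{4} + 0\right) = 47575 - - \frac{5}{4} = 47575 + \frac{5}{4} = \frac{190305}{4}$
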